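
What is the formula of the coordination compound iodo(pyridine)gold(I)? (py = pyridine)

[AuI(py)]

Ligands: 1 pyridine (py, neutral), 1 iodo (I, -1). Ligand charge sum = -1.
With Au in oxidation state +1, the complex ion is [Au...].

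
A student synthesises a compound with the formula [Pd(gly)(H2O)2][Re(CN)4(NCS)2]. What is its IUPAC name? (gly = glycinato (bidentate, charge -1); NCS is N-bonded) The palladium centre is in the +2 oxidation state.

diaqua(glycinato)palladium(II) tetracyanodiisothiocyanatorhenate(V)

Pd is given as +2; the cation's ligand charges sum to -1, so the complex cation is 1+.
A 1:1 salt means the anion carries the equal and opposite charge, 1−.
Anion: ligand charges sum to -6; for the ion to be 1−, Re = +5.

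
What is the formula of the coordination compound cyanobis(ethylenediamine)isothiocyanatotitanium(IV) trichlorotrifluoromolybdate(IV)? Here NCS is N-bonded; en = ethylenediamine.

[Ti(CN)(en)2(NCS)][MoCl3F3]

Cation [Ti…]: ligand charges -2, Ti(IV) ⇒ ion charge 2+.
Anion [Mo…]: ligand charges -6, Mo(IV) ⇒ ion charge 2−.
One 2+ cation balances one 2− anion.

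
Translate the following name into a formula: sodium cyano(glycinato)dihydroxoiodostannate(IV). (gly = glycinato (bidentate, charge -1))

Ligands: 1 cyano (CN, -1), 2 hydroxo (OH, -1), 1 iodo (I, -1), 1 glycinato (gly, -1). Ligand charge sum = -5.
Charge balance with sodium (+1) requires 1 complex ion per 1 sodium.

Na[Sn(CN)(gly)I(OH)2]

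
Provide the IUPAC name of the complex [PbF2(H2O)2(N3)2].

There is no counter-ion, so the complex is neutral overall.
Ligand charges: 2×fluoro (-1 each), 2×aqua (neutral), 2×azido (-1 each); total -4. So Pb + (-4) = 0, giving Pb = +4.
Ligands are named alphabetically: aqua before azido before fluoro.

diaquadiazidodifluorolead(IV)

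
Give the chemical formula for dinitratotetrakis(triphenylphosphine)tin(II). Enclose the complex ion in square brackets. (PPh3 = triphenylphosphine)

Ligands: 4 triphenylphosphine (PPh3, neutral), 2 nitrato (NO3, -1). Ligand charge sum = -2.
With Sn in oxidation state +2, the complex ion is [Sn...].

[Sn(NO3)2(PPh3)4]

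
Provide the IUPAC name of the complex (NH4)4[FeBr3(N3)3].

ammonium triazidotribromoferrate(II)

The 4 ammonium counter-ions carry a total charge of +4, so each complex ion is 4−.
Ligand charges: 3×azido (-1 each), 3×bromo (-1 each); total -6. So Fe + (-6) = 4−, giving Fe = +2.
The complex ion is anionic, so iron takes the -ate form ferrate(II).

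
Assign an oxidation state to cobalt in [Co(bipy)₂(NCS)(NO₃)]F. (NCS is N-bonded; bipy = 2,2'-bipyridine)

+3

1 fluoride outside the brackets (-1 each) → the complex ion is 1+.
Ligand charges: 1×NO3 = -1; 1×NCS = -1; 2×bipy neutral; sum -2.
Co + (-2) = 1+ ⇒ Co is +3.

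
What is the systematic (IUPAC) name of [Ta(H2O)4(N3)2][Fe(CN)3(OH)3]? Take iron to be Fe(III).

tetraaquadiazidotantalum(V) tricyanotrihydroxoferrate(III)

Both ions are complex: the cation is named first with the plain metal name, the anion second with the -ate form; each ion's ligands are alphabetised independently.
Fe is given as +3; the anion's ligand charges sum to -6, so the complex anion is 3−.
A 1:1 salt means the cation carries the equal and opposite charge, 3+.
Cation: ligand charges sum to -2; for the ion to be 3+, Ta = +5.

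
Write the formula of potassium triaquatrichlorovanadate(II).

K[VCl3(H2O)3]

Ligands: 3 aqua (H2O, neutral), 3 chloro (Cl, -1). Ligand charge sum = -3.
Charge balance with potassium (+1) requires 1 complex ion per 1 potassium.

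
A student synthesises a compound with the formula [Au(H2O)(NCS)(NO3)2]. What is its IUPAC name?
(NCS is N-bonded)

aquaisothiocyanatodinitratogold(III)

There is no counter-ion, so the complex is neutral overall.
Ligand charges: 1×aqua (neutral), 1×isothiocyanato (-1 each), 2×nitrato (-1 each); total -3. So Au + (-3) = 0, giving Au = +3.
Ligands are named alphabetically: aqua before isothiocyanato before nitrato.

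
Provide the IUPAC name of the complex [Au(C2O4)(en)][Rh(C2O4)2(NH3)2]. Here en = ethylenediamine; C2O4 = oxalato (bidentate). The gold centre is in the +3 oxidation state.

Both ions are complex: the cation is named first with the plain metal name, the anion second with the -ate form; each ion's ligands are alphabetised independently.
Au is given as +3; the cation's ligand charges sum to -2, so the complex cation is 1+.
A 1:1 salt means the anion carries the equal and opposite charge, 1−.
Anion: ligand charges sum to -4; for the ion to be 1−, Rh = +3.

(ethylenediamine)oxalatogold(III) diamminedioxalatorhodate(III)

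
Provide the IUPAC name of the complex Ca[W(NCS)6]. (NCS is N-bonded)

The 1 calcium counter-ion carries a total charge of +2, so each complex ion is 2−.
Ligand charges: 6×isothiocyanato (-1 each); total -6. So W + (-6) = 2−, giving W = +4.
The complex ion is anionic, so tungsten takes the -ate form tungstate(IV).

calcium hexaisothiocyanatotungstate(IV)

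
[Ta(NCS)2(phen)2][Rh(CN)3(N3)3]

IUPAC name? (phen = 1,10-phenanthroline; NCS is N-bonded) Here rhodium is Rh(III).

diisothiocyanatobis(1,10-phenanthroline)tantalum(V) triazidotricyanorhodate(III)

Both ions are complex: the cation is named first with the plain metal name, the anion second with the -ate form; each ion's ligands are alphabetised independently.
Rh is given as +3; the anion's ligand charges sum to -6, so the complex anion is 3−.
A 1:1 salt means the cation carries the equal and opposite charge, 3+.
Cation: ligand charges sum to -2; for the ion to be 3+, Ta = +5.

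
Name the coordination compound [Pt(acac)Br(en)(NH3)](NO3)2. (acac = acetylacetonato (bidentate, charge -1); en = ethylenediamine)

The 2 nitrate counter-ions carry a total charge of -2, so each complex ion is 2+.
Ligand charges: 1×ammine (neutral), 1×acetylacetonato (-1 each), 1×ethylenediamine (neutral), 1×bromo (-1 each); total -2. So Pt + (-2) = 2+, giving Pt = +4.
Ligands are named alphabetically: acetylacetonato before ammine before bromo before ethylenediamine.

(acetylacetonato)amminebromo(ethylenediamine)platinum(IV) nitrate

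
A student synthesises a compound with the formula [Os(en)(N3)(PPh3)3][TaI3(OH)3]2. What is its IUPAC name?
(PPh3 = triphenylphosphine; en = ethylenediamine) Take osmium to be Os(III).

Both ions are complex: the cation is named first with the plain metal name, the anion second with the -ate form; each ion's ligands are alphabetised independently.
Os is given as +3; the cation's ligand charges sum to -1, so the complex cation is 2+.
With 2 anions per cation, each anion must be 2/2 = 1−.
Anion: ligand charges sum to -6; for the ion to be 1−, Ta = +5.

azido(ethylenediamine)tris(triphenylphosphine)osmium(III) trihydroxotriiodotantalate(V)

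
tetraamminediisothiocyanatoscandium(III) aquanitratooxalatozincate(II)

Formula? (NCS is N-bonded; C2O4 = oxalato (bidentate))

Cation [Sc…]: ligand charges -2, Sc(III) ⇒ ion charge 1+.
Anion [Zn…]: ligand charges -3, Zn(II) ⇒ ion charge 1−.

[Sc(NCS)2(NH3)4][Zn(C2O4)(H2O)(NO3)]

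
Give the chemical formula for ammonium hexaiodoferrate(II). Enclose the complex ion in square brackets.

Ligands: 6 iodo (I, -1). Ligand charge sum = -6.
Charge balance with ammonium (+1) requires 1 complex ion per 4 ammonium.

(NH4)4[FeI6]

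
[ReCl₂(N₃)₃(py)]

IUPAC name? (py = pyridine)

triazidodichloro(pyridine)rhenium(V)

There is no counter-ion, so the complex is neutral overall.
Ligand charges: 1×pyridine (neutral), 3×azido (-1 each), 2×chloro (-1 each); total -5. So Re + (-5) = 0, giving Re = +5.
Ligands are named alphabetically: azido before chloro before pyridine.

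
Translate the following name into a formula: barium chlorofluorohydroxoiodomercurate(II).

Ligands: 1 fluoro (F, -1), 1 chloro (Cl, -1), 1 iodo (I, -1), 1 hydroxo (OH, -1). Ligand charge sum = -4.
With Hg in oxidation state +2, the complex ion is [Hg...]^2−.
Charge balance with barium (+2) requires 1 complex ion per 1 barium.

Ba[HgClFI(OH)]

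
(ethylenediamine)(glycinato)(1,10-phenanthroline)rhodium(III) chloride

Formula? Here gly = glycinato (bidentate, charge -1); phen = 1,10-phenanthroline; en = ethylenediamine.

Ligands: 1 glycinato (gly, -1), 1 1,10-phenanthroline (phen, neutral), 1 ethylenediamine (en, neutral). Ligand charge sum = -1.
With Rh in oxidation state +3, the complex ion is [Rh...]^2+.
Charge balance with chloride (-1) requires 1 complex ion per 2 chloride.

[Rh(en)(gly)(phen)]Cl2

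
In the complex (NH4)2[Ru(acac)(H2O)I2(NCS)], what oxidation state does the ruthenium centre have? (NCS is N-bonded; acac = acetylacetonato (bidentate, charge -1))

2 ammonium outside the brackets (+1 each) → the complex ion is 2−.
Ligand charges: 1×H2O neutral; 1×NCS = -1; 2×I = -2; 1×acac = -1; sum -4.
Ru + (-4) = 2− ⇒ Ru is +2.

+2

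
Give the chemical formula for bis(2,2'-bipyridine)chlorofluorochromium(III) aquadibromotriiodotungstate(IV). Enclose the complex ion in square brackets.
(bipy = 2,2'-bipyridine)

[Cr(bipy)2ClF][WBr2(H2O)I3]

Cation [Cr…]: ligand charges -2, Cr(III) ⇒ ion charge 1+.
Anion [W…]: ligand charges -5, W(IV) ⇒ ion charge 1−.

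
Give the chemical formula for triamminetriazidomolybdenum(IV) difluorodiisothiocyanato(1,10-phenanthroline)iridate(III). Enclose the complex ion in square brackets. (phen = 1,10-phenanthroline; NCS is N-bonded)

[Mo(N3)3(NH3)3][IrF2(NCS)2(phen)]

Cation [Mo…]: ligand charges -3, Mo(IV) ⇒ ion charge 1+.
Anion [Ir…]: ligand charges -4, Ir(III) ⇒ ion charge 1−.
One 1+ cation balances one 1− anion.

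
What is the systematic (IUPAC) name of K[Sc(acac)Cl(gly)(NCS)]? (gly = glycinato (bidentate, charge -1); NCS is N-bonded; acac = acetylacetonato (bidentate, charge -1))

potassium (acetylacetonato)chloro(glycinato)isothiocyanatoscandate(III)

The 1 potassium counter-ion carries a total charge of +1, so each complex ion is 1−.
Ligand charges: 1×chloro (-1 each), 1×glycinato (-1 each), 1×isothiocyanato (-1 each), 1×acetylacetonato (-1 each); total -4. So Sc + (-4) = 1−, giving Sc = +3.
Ligands are named alphabetically: acetylacetonato before chloro before glycinato before isothiocyanato.
The complex ion is anionic, so scandium takes the -ate form scandate(III).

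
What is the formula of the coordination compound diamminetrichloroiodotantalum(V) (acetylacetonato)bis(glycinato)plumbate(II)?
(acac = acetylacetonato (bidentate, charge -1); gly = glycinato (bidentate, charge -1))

Cation [Ta…]: ligand charges -4, Ta(V) ⇒ ion charge 1+.
Anion [Pb…]: ligand charges -3, Pb(II) ⇒ ion charge 1−.
One 1+ cation balances one 1− anion.

[TaCl3I(NH3)2][Pb(acac)(gly)2]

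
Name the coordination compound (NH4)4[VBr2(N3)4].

ammonium tetraazidodibromovanadate(II)

The 4 ammonium counter-ions carry a total charge of +4, so each complex ion is 4−.
Ligand charges: 2×bromo (-1 each), 4×azido (-1 each); total -6. So V + (-6) = 4−, giving V = +2.
Ligands are named alphabetically: azido before bromo.
The complex ion is anionic, so vanadium takes the -ate form vanadate(II).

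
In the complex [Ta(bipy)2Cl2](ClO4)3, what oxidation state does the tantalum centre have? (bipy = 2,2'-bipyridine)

3 perchlorate outside the brackets (-1 each) → the complex ion is 3+.
Ligand charges: 2×bipy neutral; 2×Cl = -2; sum -2.
Ta + (-2) = 3+ ⇒ Ta is +5.

+5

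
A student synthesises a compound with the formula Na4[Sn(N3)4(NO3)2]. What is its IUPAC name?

The 4 sodium counter-ions carry a total charge of +4, so each complex ion is 4−.
Ligand charges: 4×azido (-1 each), 2×nitrato (-1 each); total -6. So Sn + (-6) = 4−, giving Sn = +2.
The complex ion is anionic, so tin takes the -ate form stannate(II).

sodium tetraazidodinitratostannate(II)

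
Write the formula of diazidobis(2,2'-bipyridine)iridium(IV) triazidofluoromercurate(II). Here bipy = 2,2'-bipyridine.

[Ir(bipy)2(N3)2][HgF(N3)3]

Cation [Ir…]: ligand charges -2, Ir(IV) ⇒ ion charge 2+.
Anion [Hg…]: ligand charges -4, Hg(II) ⇒ ion charge 2−.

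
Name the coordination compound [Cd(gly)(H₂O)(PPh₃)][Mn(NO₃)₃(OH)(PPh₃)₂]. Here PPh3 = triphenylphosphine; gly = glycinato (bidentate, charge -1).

Cadmium is always +2 in its complexes; the cation's ligand charges sum to -1, so the complex cation is 1+.
A 1:1 salt means the anion carries the equal and opposite charge, 1−.
Anion: ligand charges sum to -4; for the ion to be 1−, Mn = +3.

aqua(glycinato)(triphenylphosphine)cadmium(II) hydroxotrinitratobis(triphenylphosphine)manganate(III)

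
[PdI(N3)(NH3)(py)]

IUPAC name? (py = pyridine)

There is no counter-ion, so the complex is neutral overall.
Ligand charges: 1×ammine (neutral), 1×iodo (-1 each), 1×azido (-1 each), 1×pyridine (neutral); total -2. So Pd + (-2) = 0, giving Pd = +2.
Ligands are named alphabetically: ammine before azido before iodo before pyridine.

ammineazidoiodo(pyridine)palladium(II)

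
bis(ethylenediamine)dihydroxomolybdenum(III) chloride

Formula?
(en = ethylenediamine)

[Mo(en)2(OH)2]Cl

Ligands: 2 hydroxo (OH, -1), 2 ethylenediamine (en, neutral). Ligand charge sum = -2.
With Mo in oxidation state +3, the complex ion is [Mo...]^1+.
Charge balance with chloride (-1) requires 1 complex ion per 1 chloride.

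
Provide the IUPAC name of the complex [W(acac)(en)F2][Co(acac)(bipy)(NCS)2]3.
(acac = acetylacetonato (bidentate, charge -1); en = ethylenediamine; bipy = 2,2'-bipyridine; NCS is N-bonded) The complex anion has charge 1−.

Both ions are complex: the cation is named first with the plain metal name, the anion second with the -ate form; each ion's ligands are alphabetised independently.
The complex anion is given as 1−; its ligand charges sum to -3, so Co = +2.
With 3 anions per cation, the cation must be 3×1 = 3+.
Cation: ligand charges sum to -3; for the ion to be 3+, W = +6.

(acetylacetonato)(ethylenediamine)difluorotungsten(VI) (acetylacetonato)(2,2'-bipyridine)diisothiocyanatocobaltate(II)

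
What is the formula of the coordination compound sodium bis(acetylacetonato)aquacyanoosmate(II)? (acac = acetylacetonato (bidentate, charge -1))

Ligands: 1 cyano (CN, -1), 2 acetylacetonato (acac, -1), 1 aqua (H2O, neutral). Ligand charge sum = -3.
With Os in oxidation state +2, the complex ion is [Os...]^1−.
Charge balance with sodium (+1) requires 1 complex ion per 1 sodium.

Na[Os(acac)2(CN)(H2O)]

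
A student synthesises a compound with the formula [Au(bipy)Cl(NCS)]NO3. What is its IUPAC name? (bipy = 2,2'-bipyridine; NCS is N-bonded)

(2,2'-bipyridine)chloroisothiocyanatogold(III) nitrate

The 1 nitrate counter-ion carries a total charge of -1, so each complex ion is 1+.
Ligand charges: 1×chloro (-1 each), 1×2,2'-bipyridine (neutral), 1×isothiocyanato (-1 each); total -2. So Au + (-2) = 1+, giving Au = +3.
Ligands are named alphabetically: bipyridine before chloro before isothiocyanato.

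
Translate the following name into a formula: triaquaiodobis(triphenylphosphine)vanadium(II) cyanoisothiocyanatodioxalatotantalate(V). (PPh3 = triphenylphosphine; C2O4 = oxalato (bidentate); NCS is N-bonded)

Cation [V…]: ligand charges -1, V(II) ⇒ ion charge 1+.
Anion [Ta…]: ligand charges -6, Ta(V) ⇒ ion charge 1−.

[V(H2O)3I(PPh3)2][Ta(C2O4)2(CN)(NCS)]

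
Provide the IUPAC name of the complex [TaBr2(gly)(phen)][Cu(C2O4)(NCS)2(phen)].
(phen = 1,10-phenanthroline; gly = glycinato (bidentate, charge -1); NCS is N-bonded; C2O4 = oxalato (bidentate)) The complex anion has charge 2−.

dibromo(glycinato)(1,10-phenanthroline)tantalum(V) diisothiocyanatooxalato(1,10-phenanthroline)cuprate(II)

Both ions are complex: the cation is named first with the plain metal name, the anion second with the -ate form; each ion's ligands are alphabetised independently.
The complex anion is given as 2−; its ligand charges sum to -4, so Cu = +2.
A 1:1 salt means the cation carries the equal and opposite charge, 2+.
Cation: ligand charges sum to -3; for the ion to be 2+, Ta = +5.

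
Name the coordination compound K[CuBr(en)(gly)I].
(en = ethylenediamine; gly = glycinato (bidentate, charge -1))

potassium bromo(ethylenediamine)(glycinato)iodocuprate(II)

The 1 potassium counter-ion carries a total charge of +1, so each complex ion is 1−.
Ligand charges: 1×ethylenediamine (neutral), 1×bromo (-1 each), 1×glycinato (-1 each), 1×iodo (-1 each); total -3. So Cu + (-3) = 1−, giving Cu = +2.
Ligands are named alphabetically: bromo before ethylenediamine before glycinato before iodo.
The complex ion is anionic, so copper takes the -ate form cuprate(II).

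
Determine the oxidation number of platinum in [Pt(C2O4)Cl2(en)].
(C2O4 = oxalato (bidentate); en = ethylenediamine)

No counter-ion: the bracketed complex is neutral.
Ligand charges: 2×Cl = -2; 1×C2O4 = -2; 1×en neutral; sum -4.
Pt + (-4) = 0 ⇒ Pt is +4.

+4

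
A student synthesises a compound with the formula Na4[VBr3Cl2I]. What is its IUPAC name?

The 4 sodium counter-ions carry a total charge of +4, so each complex ion is 4−.
Ligand charges: 2×chloro (-1 each), 3×bromo (-1 each), 1×iodo (-1 each); total -6. So V + (-6) = 4−, giving V = +2.
The complex ion is anionic, so vanadium takes the -ate form vanadate(II).

sodium tribromodichloroiodovanadate(II)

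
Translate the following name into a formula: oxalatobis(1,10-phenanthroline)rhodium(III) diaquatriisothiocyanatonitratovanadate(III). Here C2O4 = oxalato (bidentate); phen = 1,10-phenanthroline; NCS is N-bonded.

[Rh(C2O4)(phen)2][V(H2O)2(NCS)3(NO3)]

Cation [Rh…]: ligand charges -2, Rh(III) ⇒ ion charge 1+.
Anion [V…]: ligand charges -4, V(III) ⇒ ion charge 1−.
One 1+ cation balances one 1− anion.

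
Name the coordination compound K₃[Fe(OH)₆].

The 3 potassium counter-ions carry a total charge of +3, so each complex ion is 3−.
Ligand charges: 6×hydroxo (-1 each); total -6. So Fe + (-6) = 3−, giving Fe = +3.
The complex ion is anionic, so iron takes the -ate form ferrate(III).

potassium hexahydroxoferrate(III)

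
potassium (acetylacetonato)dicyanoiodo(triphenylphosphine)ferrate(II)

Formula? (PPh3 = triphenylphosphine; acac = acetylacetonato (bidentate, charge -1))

Ligands: 1 triphenylphosphine (PPh3, neutral), 2 cyano (CN, -1), 1 iodo (I, -1), 1 acetylacetonato (acac, -1). Ligand charge sum = -4.
With Fe in oxidation state +2, the complex ion is [Fe...]^2−.
Charge balance with potassium (+1) requires 1 complex ion per 2 potassium.

K2[Fe(acac)(CN)2I(PPh3)]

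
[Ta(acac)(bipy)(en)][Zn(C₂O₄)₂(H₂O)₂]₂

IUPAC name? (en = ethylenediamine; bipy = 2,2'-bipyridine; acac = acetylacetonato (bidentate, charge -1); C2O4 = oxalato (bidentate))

(acetylacetonato)(2,2'-bipyridine)(ethylenediamine)tantalum(V) diaquadioxalatozincate(II)

Zinc is always +2 in its complexes; the anion's ligand charges sum to -4, so the complex anion is 2−.
With 2 anions per cation, the cation must be 2×2 = 4+.
Cation: ligand charges sum to -1; for the ion to be 4+, Ta = +5.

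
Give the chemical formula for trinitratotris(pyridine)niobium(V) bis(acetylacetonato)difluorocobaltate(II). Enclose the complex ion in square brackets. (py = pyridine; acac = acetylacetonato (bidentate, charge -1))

[Nb(NO3)3(py)3][Co(acac)2F2]

Cation [Nb…]: ligand charges -3, Nb(V) ⇒ ion charge 2+.
Anion [Co…]: ligand charges -4, Co(II) ⇒ ion charge 2−.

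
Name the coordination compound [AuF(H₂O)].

There is no counter-ion, so the complex is neutral overall.
Ligand charges: 1×fluoro (-1 each), 1×aqua (neutral); total -1. So Au + (-1) = 0, giving Au = +1.
Ligands are named alphabetically: aqua before fluoro.

aquafluorogold(I)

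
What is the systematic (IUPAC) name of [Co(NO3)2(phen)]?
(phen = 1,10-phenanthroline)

dinitrato(1,10-phenanthroline)cobalt(II)

There is no counter-ion, so the complex is neutral overall.
Ligand charges: 1×1,10-phenanthroline (neutral), 2×nitrato (-1 each); total -2. So Co + (-2) = 0, giving Co = +2.
Ligands are named alphabetically: nitrato before phenanthroline.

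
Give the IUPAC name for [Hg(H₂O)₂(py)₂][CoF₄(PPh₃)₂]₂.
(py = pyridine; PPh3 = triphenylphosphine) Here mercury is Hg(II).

diaquabis(pyridine)mercury(II) tetrafluorobis(triphenylphosphine)cobaltate(III)

Hg is given as +2; the cation's ligand charges sum to 0, so the complex cation is 2+.
With 2 anions per cation, each anion must be 2/2 = 1−.
Anion: ligand charges sum to -4; for the ion to be 1−, Co = +3.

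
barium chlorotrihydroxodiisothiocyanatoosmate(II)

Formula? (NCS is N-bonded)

Ba2[OsCl(NCS)2(OH)3]

Ligands: 3 hydroxo (OH, -1), 1 chloro (Cl, -1), 2 isothiocyanato (NCS, -1). Ligand charge sum = -6.
With Os in oxidation state +2, the complex ion is [Os...]^4−.
Charge balance with barium (+2) requires 1 complex ion per 2 barium.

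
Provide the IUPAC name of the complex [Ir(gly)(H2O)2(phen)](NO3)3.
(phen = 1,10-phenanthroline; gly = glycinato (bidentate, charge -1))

diaqua(glycinato)(1,10-phenanthroline)iridium(IV) nitrate

The 3 nitrate counter-ions carry a total charge of -3, so each complex ion is 3+.
Ligand charges: 2×aqua (neutral), 1×1,10-phenanthroline (neutral), 1×glycinato (-1 each); total -1. So Ir + (-1) = 3+, giving Ir = +4.
Ligands are named alphabetically: aqua before glycinato before phenanthroline.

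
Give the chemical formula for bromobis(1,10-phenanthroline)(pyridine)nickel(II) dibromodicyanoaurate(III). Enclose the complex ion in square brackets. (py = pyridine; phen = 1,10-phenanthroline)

Cation [Ni…]: ligand charges -1, Ni(II) ⇒ ion charge 1+.
Anion [Au…]: ligand charges -4, Au(III) ⇒ ion charge 1−.
One 1+ cation balances one 1− anion.

[NiBr(phen)2(py)][AuBr2(CN)2]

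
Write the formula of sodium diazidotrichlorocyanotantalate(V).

Na[TaCl3(CN)(N3)2]

Ligands: 2 azido (N3, -1), 1 cyano (CN, -1), 3 chloro (Cl, -1). Ligand charge sum = -6.
With Ta in oxidation state +5, the complex ion is [Ta...]^1−.
Charge balance with sodium (+1) requires 1 complex ion per 1 sodium.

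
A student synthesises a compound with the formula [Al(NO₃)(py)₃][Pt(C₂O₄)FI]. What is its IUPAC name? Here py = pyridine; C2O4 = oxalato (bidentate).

Aluminium is always +3 in its complexes; the cation's ligand charges sum to -1, so the complex cation is 2+.
A 1:1 salt means the anion carries the equal and opposite charge, 2−.
Anion: ligand charges sum to -4; for the ion to be 2−, Pt = +2.

nitratotris(pyridine)aluminium(III) fluoroiodooxalatoplatinate(II)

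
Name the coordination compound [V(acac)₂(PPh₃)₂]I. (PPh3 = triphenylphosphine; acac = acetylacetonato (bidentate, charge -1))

The 1 iodide counter-ion carries a total charge of -1, so each complex ion is 1+.
Ligand charges: 2×triphenylphosphine (neutral), 2×acetylacetonato (-1 each); total -2. So V + (-2) = 1+, giving V = +3.
Ligands are named alphabetically: acetylacetonato before triphenylphosphine.

bis(acetylacetonato)bis(triphenylphosphine)vanadium(III) iodide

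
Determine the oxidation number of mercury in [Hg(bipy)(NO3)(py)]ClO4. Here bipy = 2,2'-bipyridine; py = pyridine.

+2

1 perchlorate outside the brackets (-1 each) → the complex ion is 1+.
Ligand charges: 1×bipy neutral; 1×NO3 = -1; 1×py neutral; sum -1.
Hg + (-1) = 1+ ⇒ Hg is +2.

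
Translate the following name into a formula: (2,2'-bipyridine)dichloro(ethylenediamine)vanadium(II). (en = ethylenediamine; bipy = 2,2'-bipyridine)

Ligands: 1 ethylenediamine (en, neutral), 1 2,2'-bipyridine (bipy, neutral), 2 chloro (Cl, -1). Ligand charge sum = -2.
With V in oxidation state +2, the complex ion is [V...].

[V(bipy)Cl2(en)]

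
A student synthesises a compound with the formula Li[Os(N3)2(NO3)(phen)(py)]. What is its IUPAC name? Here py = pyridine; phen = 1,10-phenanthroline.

The 1 lithium counter-ion carries a total charge of +1, so each complex ion is 1−.
Ligand charges: 1×nitrato (-1 each), 1×pyridine (neutral), 2×azido (-1 each), 1×1,10-phenanthroline (neutral); total -3. So Os + (-3) = 1−, giving Os = +2.
Ligands are named alphabetically: azido before nitrato before phenanthroline before pyridine.
The complex ion is anionic, so osmium takes the -ate form osmate(II).

lithium diazidonitrato(1,10-phenanthroline)(pyridine)osmate(II)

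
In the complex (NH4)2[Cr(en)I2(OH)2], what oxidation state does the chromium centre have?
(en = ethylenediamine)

+2

2 ammonium outside the brackets (+1 each) → the complex ion is 2−.
Ligand charges: 2×I = -2; 1×en neutral; 2×OH = -2; sum -4.
Cr + (-4) = 2− ⇒ Cr is +2.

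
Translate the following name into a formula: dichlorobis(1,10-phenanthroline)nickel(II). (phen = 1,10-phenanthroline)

[NiCl2(phen)2]

Ligands: 2 1,10-phenanthroline (phen, neutral), 2 chloro (Cl, -1). Ligand charge sum = -2.
With Ni in oxidation state +2, the complex ion is [Ni...].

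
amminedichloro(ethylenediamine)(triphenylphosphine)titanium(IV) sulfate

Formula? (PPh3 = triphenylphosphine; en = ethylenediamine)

Ligands: 2 chloro (Cl, -1), 1 triphenylphosphine (PPh3, neutral), 1 ethylenediamine (en, neutral), 1 ammine (NH3, neutral). Ligand charge sum = -2.
Charge balance with sulfate (-2) requires 1 complex ion per 1 sulfate.

[TiCl2(en)(NH3)(PPh3)]SO4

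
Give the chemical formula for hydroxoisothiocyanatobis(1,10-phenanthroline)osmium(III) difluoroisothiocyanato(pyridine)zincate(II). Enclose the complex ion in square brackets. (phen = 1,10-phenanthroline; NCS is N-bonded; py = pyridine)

Cation [Os…]: ligand charges -2, Os(III) ⇒ ion charge 1+.
Anion [Zn…]: ligand charges -3, Zn(II) ⇒ ion charge 1−.
One 1+ cation balances one 1− anion.

[Os(NCS)(OH)(phen)2][ZnF2(NCS)(py)]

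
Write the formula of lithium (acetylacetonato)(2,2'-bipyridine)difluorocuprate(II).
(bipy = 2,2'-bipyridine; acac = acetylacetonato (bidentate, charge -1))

Li[Cu(acac)(bipy)F2]

Ligands: 1 2,2'-bipyridine (bipy, neutral), 2 fluoro (F, -1), 1 acetylacetonato (acac, -1). Ligand charge sum = -3.
With Cu in oxidation state +2, the complex ion is [Cu...]^1−.
Charge balance with lithium (+1) requires 1 complex ion per 1 lithium.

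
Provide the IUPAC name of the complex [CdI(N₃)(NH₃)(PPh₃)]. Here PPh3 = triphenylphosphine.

ammineazidoiodo(triphenylphosphine)cadmium(II)

There is no counter-ion, so the complex is neutral overall.
Ligand charges: 1×iodo (-1 each), 1×azido (-1 each), 1×ammine (neutral), 1×triphenylphosphine (neutral); total -2. So Cd + (-2) = 0, giving Cd = +2.
Ligands are named alphabetically: ammine before azido before iodo before triphenylphosphine.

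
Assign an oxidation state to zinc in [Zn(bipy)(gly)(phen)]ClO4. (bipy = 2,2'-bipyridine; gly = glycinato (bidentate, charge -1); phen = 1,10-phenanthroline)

+2

1 perchlorate outside the brackets (-1 each) → the complex ion is 1+.
Ligand charges: 1×bipy neutral; 1×gly = -1; 1×phen neutral; sum -1.
Zn + (-1) = 1+ ⇒ Zn is +2.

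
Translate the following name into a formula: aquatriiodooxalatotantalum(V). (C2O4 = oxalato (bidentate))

Ligands: 3 iodo (I, -1), 1 aqua (H2O, neutral), 1 oxalato (C2O4, -2). Ligand charge sum = -5.
With Ta in oxidation state +5, the complex ion is [Ta...].

[Ta(C2O4)(H2O)I3]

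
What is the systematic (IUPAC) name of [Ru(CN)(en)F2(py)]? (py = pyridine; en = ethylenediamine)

There is no counter-ion, so the complex is neutral overall.
Ligand charges: 1×pyridine (neutral), 1×ethylenediamine (neutral), 2×fluoro (-1 each), 1×cyano (-1 each); total -3. So Ru + (-3) = 0, giving Ru = +3.
Ligands are named alphabetically: cyano before ethylenediamine before fluoro before pyridine.

cyano(ethylenediamine)difluoro(pyridine)ruthenium(III)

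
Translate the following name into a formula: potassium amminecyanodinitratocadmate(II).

Ligands: 1 ammine (NH3, neutral), 2 nitrato (NO3, -1), 1 cyano (CN, -1). Ligand charge sum = -3.
With Cd in oxidation state +2, the complex ion is [Cd...]^1−.
Charge balance with potassium (+1) requires 1 complex ion per 1 potassium.

K[Cd(CN)(NH3)(NO3)2]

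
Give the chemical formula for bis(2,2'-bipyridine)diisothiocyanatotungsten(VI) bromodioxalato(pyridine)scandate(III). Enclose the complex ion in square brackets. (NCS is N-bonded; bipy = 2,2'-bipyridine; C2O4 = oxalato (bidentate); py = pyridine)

Cation [W…]: ligand charges -2, W(VI) ⇒ ion charge 4+.
Anion [Sc…]: ligand charges -5, Sc(III) ⇒ ion charge 2−.

[W(bipy)2(NCS)2][ScBr(C2O4)2(py)]2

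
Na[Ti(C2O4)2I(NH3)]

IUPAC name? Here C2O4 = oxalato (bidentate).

The 1 sodium counter-ion carries a total charge of +1, so each complex ion is 1−.
Ligand charges: 2×oxalato (-2 each), 1×ammine (neutral), 1×iodo (-1 each); total -5. So Ti + (-5) = 1−, giving Ti = +4.
The complex ion is anionic, so titanium takes the -ate form titanate(IV).

sodium ammineiododioxalatotitanate(IV)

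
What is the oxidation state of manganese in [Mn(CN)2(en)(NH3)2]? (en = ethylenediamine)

+2

No counter-ion: the bracketed complex is neutral.
Ligand charges: 2×CN = -2; 1×en neutral; 2×NH3 neutral; sum -2.
Mn + (-2) = 0 ⇒ Mn is +2.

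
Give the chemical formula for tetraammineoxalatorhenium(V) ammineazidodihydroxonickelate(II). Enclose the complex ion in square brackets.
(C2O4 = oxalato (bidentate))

[Re(C2O4)(NH3)4][Ni(N3)(NH3)(OH)2]3

Cation [Re…]: ligand charges -2, Re(V) ⇒ ion charge 3+.
Anion [Ni…]: ligand charges -3, Ni(II) ⇒ ion charge 1−.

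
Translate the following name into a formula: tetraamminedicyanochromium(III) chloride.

[Cr(CN)2(NH3)4]Cl

Ligands: 4 ammine (NH3, neutral), 2 cyano (CN, -1). Ligand charge sum = -2.
With Cr in oxidation state +3, the complex ion is [Cr...]^1+.
Charge balance with chloride (-1) requires 1 complex ion per 1 chloride.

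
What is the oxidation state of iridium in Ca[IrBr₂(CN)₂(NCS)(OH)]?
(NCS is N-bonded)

1 calcium outside the brackets (+2 each) → the complex ion is 2−.
Ligand charges: 1×NCS = -1; 1×OH = -1; 2×Br = -2; 2×CN = -2; sum -6.
Ir + (-6) = 2− ⇒ Ir is +4.

+4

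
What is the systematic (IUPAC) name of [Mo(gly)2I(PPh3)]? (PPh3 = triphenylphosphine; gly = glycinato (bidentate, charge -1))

bis(glycinato)iodo(triphenylphosphine)molybdenum(III)

There is no counter-ion, so the complex is neutral overall.
Ligand charges: 1×iodo (-1 each), 1×triphenylphosphine (neutral), 2×glycinato (-1 each); total -3. So Mo + (-3) = 0, giving Mo = +3.
Ligands are named alphabetically: glycinato before iodo before triphenylphosphine.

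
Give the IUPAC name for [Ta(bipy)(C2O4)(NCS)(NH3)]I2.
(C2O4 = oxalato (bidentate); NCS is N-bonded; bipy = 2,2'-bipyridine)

The 2 iodide counter-ions carry a total charge of -2, so each complex ion is 2+.
Ligand charges: 1×ammine (neutral), 1×oxalato (-2 each), 1×isothiocyanato (-1 each), 1×2,2'-bipyridine (neutral); total -3. So Ta + (-3) = 2+, giving Ta = +5.
Ligands are named alphabetically: ammine before bipyridine before isothiocyanato before oxalato.

ammine(2,2'-bipyridine)isothiocyanatooxalatotantalum(V) iodide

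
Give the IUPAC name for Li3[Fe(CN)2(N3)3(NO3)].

lithium triazidodicyanonitratoferrate(III)

The 3 lithium counter-ions carry a total charge of +3, so each complex ion is 3−.
Ligand charges: 1×nitrato (-1 each), 3×azido (-1 each), 2×cyano (-1 each); total -6. So Fe + (-6) = 3−, giving Fe = +3.
The complex ion is anionic, so iron takes the -ate form ferrate(III).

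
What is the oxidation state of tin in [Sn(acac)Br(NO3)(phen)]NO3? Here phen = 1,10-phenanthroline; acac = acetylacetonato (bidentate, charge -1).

+4

1 nitrate outside the brackets (-1 each) → the complex ion is 1+.
Ligand charges: 1×NO3 = -1; 1×Br = -1; 1×phen neutral; 1×acac = -1; sum -3.
Sn + (-3) = 1+ ⇒ Sn is +4.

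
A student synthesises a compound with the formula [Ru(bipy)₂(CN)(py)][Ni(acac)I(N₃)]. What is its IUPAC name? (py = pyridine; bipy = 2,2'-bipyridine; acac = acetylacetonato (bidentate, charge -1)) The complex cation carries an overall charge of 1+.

Both ions are complex: the cation is named first with the plain metal name, the anion second with the -ate form; each ion's ligands are alphabetised independently.
The complex cation is given as 1+; its ligand charges sum to -1, so Ru = +2.
A 1:1 salt means the anion carries the equal and opposite charge, 1−.
Anion: ligand charges sum to -3; for the ion to be 1−, Ni = +2.

bis(2,2'-bipyridine)cyano(pyridine)ruthenium(II) (acetylacetonato)azidoiodonickelate(II)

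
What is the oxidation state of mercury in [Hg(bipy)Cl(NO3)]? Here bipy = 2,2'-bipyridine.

No counter-ion: the bracketed complex is neutral.
Ligand charges: 1×NO3 = -1; 1×bipy neutral; 1×Cl = -1; sum -2.
Hg + (-2) = 0 ⇒ Hg is +2.

+2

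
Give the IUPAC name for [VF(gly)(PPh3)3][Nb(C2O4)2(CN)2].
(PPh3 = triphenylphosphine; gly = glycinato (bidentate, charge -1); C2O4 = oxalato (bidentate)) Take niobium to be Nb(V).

Both ions are complex: the cation is named first with the plain metal name, the anion second with the -ate form; each ion's ligands are alphabetised independently.
Nb is given as +5; the anion's ligand charges sum to -6, so the complex anion is 1−.
A 1:1 salt means the cation carries the equal and opposite charge, 1+.
Cation: ligand charges sum to -2; for the ion to be 1+, V = +3.

fluoro(glycinato)tris(triphenylphosphine)vanadium(III) dicyanodioxalatoniobate(V)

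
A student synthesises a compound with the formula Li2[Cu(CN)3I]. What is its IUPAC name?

The 2 lithium counter-ions carry a total charge of +2, so each complex ion is 2−.
Ligand charges: 1×iodo (-1 each), 3×cyano (-1 each); total -4. So Cu + (-4) = 2−, giving Cu = +2.
The complex ion is anionic, so copper takes the -ate form cuprate(II).

lithium tricyanoiodocuprate(II)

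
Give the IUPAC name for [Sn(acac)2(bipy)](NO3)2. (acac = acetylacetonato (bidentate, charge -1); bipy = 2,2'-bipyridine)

The 2 nitrate counter-ions carry a total charge of -2, so each complex ion is 2+.
Ligand charges: 2×acetylacetonato (-1 each), 1×2,2'-bipyridine (neutral); total -2. So Sn + (-2) = 2+, giving Sn = +4.
Ligands are named alphabetically: acetylacetonato before bipyridine.

bis(acetylacetonato)(2,2'-bipyridine)tin(IV) nitrate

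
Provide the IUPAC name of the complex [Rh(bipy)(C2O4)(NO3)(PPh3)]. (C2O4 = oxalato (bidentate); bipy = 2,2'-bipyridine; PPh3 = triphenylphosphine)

(2,2'-bipyridine)nitratooxalato(triphenylphosphine)rhodium(III)

There is no counter-ion, so the complex is neutral overall.
Ligand charges: 1×oxalato (-2 each), 1×2,2'-bipyridine (neutral), 1×nitrato (-1 each), 1×triphenylphosphine (neutral); total -3. So Rh + (-3) = 0, giving Rh = +3.
Ligands are named alphabetically: bipyridine before nitrato before oxalato before triphenylphosphine.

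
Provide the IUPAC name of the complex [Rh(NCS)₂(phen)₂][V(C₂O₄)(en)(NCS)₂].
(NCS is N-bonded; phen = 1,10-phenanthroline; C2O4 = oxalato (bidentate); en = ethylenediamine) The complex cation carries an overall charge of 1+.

diisothiocyanatobis(1,10-phenanthroline)rhodium(III) (ethylenediamine)diisothiocyanatooxalatovanadate(III)

Both ions are complex: the cation is named first with the plain metal name, the anion second with the -ate form; each ion's ligands are alphabetised independently.
The complex cation is given as 1+; its ligand charges sum to -2, so Rh = +3.
A 1:1 salt means the anion carries the equal and opposite charge, 1−.
Anion: ligand charges sum to -4; for the ion to be 1−, V = +3.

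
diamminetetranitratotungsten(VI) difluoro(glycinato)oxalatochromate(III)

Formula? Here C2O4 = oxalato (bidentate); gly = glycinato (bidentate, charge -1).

[W(NH3)2(NO3)4][Cr(C2O4)F2(gly)]

Cation [W…]: ligand charges -4, W(VI) ⇒ ion charge 2+.
Anion [Cr…]: ligand charges -5, Cr(III) ⇒ ion charge 2−.
One 2+ cation balances one 2− anion.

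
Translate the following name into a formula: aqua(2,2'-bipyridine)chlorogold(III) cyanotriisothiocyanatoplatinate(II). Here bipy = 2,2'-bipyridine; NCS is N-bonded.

[Au(bipy)Cl(H2O)][Pt(CN)(NCS)3]

Cation [Au…]: ligand charges -1, Au(III) ⇒ ion charge 2+.
Anion [Pt…]: ligand charges -4, Pt(II) ⇒ ion charge 2−.
One 2+ cation balances one 2− anion.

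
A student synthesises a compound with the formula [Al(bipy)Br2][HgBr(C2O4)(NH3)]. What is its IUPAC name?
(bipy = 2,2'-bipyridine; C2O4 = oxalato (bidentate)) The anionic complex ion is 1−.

The complex anion is given as 1−; its ligand charges sum to -3, so Hg = +2.
A 1:1 salt means the cation carries the equal and opposite charge, 1+.
Cation: ligand charges sum to -2; for the ion to be 1+, Al = +3.

(2,2'-bipyridine)dibromoaluminium(III) amminebromooxalatomercurate(II)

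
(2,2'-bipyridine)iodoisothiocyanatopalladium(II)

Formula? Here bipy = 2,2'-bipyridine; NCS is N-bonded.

[Pd(bipy)I(NCS)]

Ligands: 1 2,2'-bipyridine (bipy, neutral), 1 iodo (I, -1), 1 isothiocyanato (NCS, -1). Ligand charge sum = -2.
With Pd in oxidation state +2, the complex ion is [Pd...].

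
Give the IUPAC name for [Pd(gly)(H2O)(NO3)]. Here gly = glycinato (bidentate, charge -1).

There is no counter-ion, so the complex is neutral overall.
Ligand charges: 1×glycinato (-1 each), 1×aqua (neutral), 1×nitrato (-1 each); total -2. So Pd + (-2) = 0, giving Pd = +2.
Ligands are named alphabetically: aqua before glycinato before nitrato.

aqua(glycinato)nitratopalladium(II)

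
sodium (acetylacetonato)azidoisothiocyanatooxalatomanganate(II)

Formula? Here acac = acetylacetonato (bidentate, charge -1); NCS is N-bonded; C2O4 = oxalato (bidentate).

Ligands: 1 acetylacetonato (acac, -1), 1 isothiocyanato (NCS, -1), 1 oxalato (C2O4, -2), 1 azido (N3, -1). Ligand charge sum = -5.
With Mn in oxidation state +2, the complex ion is [Mn...]^3−.
Charge balance with sodium (+1) requires 1 complex ion per 3 sodium.

Na3[Mn(acac)(C2O4)(N3)(NCS)]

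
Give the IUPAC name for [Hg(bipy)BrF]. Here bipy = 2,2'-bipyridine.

(2,2'-bipyridine)bromofluoromercury(II)

There is no counter-ion, so the complex is neutral overall.
Ligand charges: 1×fluoro (-1 each), 1×bromo (-1 each), 1×2,2'-bipyridine (neutral); total -2. So Hg + (-2) = 0, giving Hg = +2.
Ligands are named alphabetically: bipyridine before bromo before fluoro.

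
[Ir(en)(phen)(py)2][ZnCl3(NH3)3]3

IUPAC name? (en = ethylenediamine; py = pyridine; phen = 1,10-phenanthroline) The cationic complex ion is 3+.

(ethylenediamine)(1,10-phenanthroline)bis(pyridine)iridium(III) triamminetrichlorozincate(II)

Both ions are complex: the cation is named first with the plain metal name, the anion second with the -ate form; each ion's ligands are alphabetised independently.
The complex cation is given as 3+; its ligand charges sum to 0, so Ir = +3.
With 3 anions per cation, each anion must be 3/3 = 1−.
Anion: ligand charges sum to -3; for the ion to be 1−, Zn = +2.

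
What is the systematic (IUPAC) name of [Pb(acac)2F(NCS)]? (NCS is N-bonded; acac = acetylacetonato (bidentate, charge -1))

bis(acetylacetonato)fluoroisothiocyanatolead(IV)

There is no counter-ion, so the complex is neutral overall.
Ligand charges: 1×isothiocyanato (-1 each), 1×fluoro (-1 each), 2×acetylacetonato (-1 each); total -4. So Pb + (-4) = 0, giving Pb = +4.
Ligands are named alphabetically: acetylacetonato before fluoro before isothiocyanato.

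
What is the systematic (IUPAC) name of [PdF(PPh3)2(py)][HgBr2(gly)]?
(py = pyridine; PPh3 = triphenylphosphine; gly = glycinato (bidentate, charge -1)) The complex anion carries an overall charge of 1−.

Both ions are complex: the cation is named first with the plain metal name, the anion second with the -ate form; each ion's ligands are alphabetised independently.
The complex anion is given as 1−; its ligand charges sum to -3, so Hg = +2.
A 1:1 salt means the cation carries the equal and opposite charge, 1+.
Cation: ligand charges sum to -1; for the ion to be 1+, Pd = +2.

fluoro(pyridine)bis(triphenylphosphine)palladium(II) dibromo(glycinato)mercurate(II)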